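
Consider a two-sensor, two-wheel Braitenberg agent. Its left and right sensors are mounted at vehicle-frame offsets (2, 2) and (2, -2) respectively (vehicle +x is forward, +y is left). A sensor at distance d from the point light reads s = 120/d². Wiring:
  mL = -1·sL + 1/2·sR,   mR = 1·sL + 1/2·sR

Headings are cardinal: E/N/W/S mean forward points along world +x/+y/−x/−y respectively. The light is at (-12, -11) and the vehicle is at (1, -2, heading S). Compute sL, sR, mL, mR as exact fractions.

left sensor world pos  = (3, -4); dL² = 274
right sensor world pos = (-1, -4); dR² = 170
sL = 120/274 = 60/137
sR = 120/170 = 12/17
mL = -1·sL + 1/2·sR = -198/2329
mR = 1·sL + 1/2·sR = 1842/2329

60/137 12/17 -198/2329 1842/2329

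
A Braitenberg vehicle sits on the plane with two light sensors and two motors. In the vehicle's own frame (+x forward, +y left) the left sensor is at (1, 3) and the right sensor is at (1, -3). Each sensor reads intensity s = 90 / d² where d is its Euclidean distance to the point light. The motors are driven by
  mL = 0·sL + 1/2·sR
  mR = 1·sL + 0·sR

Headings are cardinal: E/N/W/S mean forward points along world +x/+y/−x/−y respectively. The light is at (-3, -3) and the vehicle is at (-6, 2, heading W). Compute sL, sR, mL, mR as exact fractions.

9/2 9/8 9/16 9/2

left sensor world pos  = (-7, -1); dL² = 20
right sensor world pos = (-7, 5); dR² = 80
sL = 90/20 = 9/2
sR = 90/80 = 9/8
mL = 0·sL + 1/2·sR = 9/16
mR = 1·sL + 0·sR = 9/2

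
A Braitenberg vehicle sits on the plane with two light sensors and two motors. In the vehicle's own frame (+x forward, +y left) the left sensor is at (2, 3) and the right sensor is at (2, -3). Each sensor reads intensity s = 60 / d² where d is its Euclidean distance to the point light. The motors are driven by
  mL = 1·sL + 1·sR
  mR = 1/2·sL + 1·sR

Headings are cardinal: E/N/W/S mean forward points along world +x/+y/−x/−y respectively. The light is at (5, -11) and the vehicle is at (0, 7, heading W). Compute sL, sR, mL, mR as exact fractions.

left sensor world pos  = (-2, 4); dL² = 274
right sensor world pos = (-2, 10); dR² = 490
sL = 60/274 = 30/137
sR = 60/490 = 6/49
mL = 1·sL + 1·sR = 2292/6713
mR = 1/2·sL + 1·sR = 1557/6713

30/137 6/49 2292/6713 1557/6713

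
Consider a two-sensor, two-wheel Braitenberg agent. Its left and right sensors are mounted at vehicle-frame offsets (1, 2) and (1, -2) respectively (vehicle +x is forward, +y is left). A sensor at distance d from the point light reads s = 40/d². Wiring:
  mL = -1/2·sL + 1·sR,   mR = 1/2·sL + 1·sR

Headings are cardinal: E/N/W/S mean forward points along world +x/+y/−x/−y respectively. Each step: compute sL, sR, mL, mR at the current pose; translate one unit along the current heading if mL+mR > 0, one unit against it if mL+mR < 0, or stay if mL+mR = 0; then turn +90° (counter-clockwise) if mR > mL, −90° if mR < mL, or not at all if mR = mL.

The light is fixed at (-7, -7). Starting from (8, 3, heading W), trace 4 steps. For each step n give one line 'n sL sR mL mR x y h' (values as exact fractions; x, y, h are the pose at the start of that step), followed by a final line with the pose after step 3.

n=0: pose=(8,3,W); sL=2/13, sR=2/17; mL=9/221, mR=43/221; mL+mR=4/17 → advance +1; mR−mL=2/13 → turn +1·90°
n=1: pose=(7,3,S); sL=40/337, sR=8/45; mL=1796/15165, mR=3596/15165; mL+mR=16/45 → advance +1; mR−mL=40/337 → turn +1·90°
n=2: pose=(7,2,E); sL=20/173, sR=20/137; mL=2090/23701, mR=4830/23701; mL+mR=40/137 → advance +1; mR−mL=20/173 → turn +1·90°
n=3: pose=(8,2,N); sL=40/269, sR=40/389; mL=2980/104641, mR=18540/104641; mL+mR=80/389 → advance +1; mR−mL=40/269 → turn +1·90°

0 2/13 2/17 9/221 43/221 8 3 W
1 40/337 8/45 1796/15165 3596/15165 7 3 S
2 20/173 20/137 2090/23701 4830/23701 7 2 E
3 40/269 40/389 2980/104641 18540/104641 8 2 N
final 8 3 W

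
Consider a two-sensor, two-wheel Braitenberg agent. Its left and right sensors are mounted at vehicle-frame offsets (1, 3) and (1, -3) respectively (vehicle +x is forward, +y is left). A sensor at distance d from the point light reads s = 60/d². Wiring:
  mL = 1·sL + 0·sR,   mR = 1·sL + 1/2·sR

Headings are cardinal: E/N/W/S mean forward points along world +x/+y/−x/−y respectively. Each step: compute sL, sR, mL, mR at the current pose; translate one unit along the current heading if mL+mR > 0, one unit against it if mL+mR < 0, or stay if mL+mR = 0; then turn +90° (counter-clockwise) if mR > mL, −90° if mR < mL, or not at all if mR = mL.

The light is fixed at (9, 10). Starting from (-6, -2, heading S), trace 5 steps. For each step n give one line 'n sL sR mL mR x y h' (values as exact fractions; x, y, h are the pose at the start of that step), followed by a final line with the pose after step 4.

n=0: pose=(-6,-2,S); sL=60/313, sR=60/493; mL=60/313, mR=38970/154309; mL+mR=68550/154309 → advance +1; mR−mL=30/493 → turn +1·90°
n=1: pose=(-6,-3,E); sL=15/74, sR=15/113; mL=15/74, mR=1125/4181; mL+mR=3945/8362 → advance +1; mR−mL=15/226 → turn +1·90°
n=2: pose=(-5,-3,N); sL=60/433, sR=12/53; mL=60/433, mR=5778/22949; mL+mR=8958/22949 → advance +1; mR−mL=6/53 → turn +1·90°
n=3: pose=(-5,-2,W); sL=2/15, sR=10/51; mL=2/15, mR=59/255; mL+mR=31/85 → advance +1; mR−mL=5/51 → turn +1·90°
n=4: pose=(-6,-2,S); sL=60/313, sR=60/493; mL=60/313, mR=38970/154309; mL+mR=68550/154309 → advance +1; mR−mL=30/493 → turn +1·90°

0 60/313 60/493 60/313 38970/154309 -6 -2 S
1 15/74 15/113 15/74 1125/4181 -6 -3 E
2 60/433 12/53 60/433 5778/22949 -5 -3 N
3 2/15 10/51 2/15 59/255 -5 -2 W
4 60/313 60/493 60/313 38970/154309 -6 -2 S
final -6 -3 E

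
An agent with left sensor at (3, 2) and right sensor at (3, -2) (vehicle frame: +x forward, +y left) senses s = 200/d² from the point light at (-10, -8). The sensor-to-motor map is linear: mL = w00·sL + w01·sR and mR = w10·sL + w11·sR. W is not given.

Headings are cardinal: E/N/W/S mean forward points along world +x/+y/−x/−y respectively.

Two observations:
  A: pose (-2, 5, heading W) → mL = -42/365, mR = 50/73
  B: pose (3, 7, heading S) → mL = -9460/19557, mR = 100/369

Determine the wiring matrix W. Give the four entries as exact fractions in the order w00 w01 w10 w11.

obs A: pose=(-2,5,W) → sL=100/73, sR=4/5, mL=-42/365, mR=50/73
obs B: pose=(3,7,S) → sL=200/369, sR=40/53, mL=-9460/19557, mR=100/369
sensor matrix S = [[100/73, 4/5], [200/369, 40/53]]; det S = 856960/1427661
solve [mL_A; mL_B] = S·[w00; w01] and [mR_A; mR_B] = S·[w10; w11]:
  w00 = 1/2, w01 = -1, w10 = 1/2, w11 = 0

1/2 -1 1/2 0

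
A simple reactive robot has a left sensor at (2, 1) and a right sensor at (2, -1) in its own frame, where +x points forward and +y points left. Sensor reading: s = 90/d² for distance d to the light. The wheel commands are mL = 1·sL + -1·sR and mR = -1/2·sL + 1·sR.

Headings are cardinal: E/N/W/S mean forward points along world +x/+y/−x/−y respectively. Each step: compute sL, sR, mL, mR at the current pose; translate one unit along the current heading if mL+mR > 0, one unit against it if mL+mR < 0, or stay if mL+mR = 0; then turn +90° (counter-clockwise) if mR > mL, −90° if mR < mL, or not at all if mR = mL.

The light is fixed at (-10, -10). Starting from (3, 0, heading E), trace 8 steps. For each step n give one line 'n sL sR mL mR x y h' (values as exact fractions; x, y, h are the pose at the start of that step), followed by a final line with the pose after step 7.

n=0: pose=(3,0,E); sL=45/173, sR=5/17; mL=-100/2941, mR=965/5882; mL+mR=45/346 → advance +1; mR−mL=1165/5882 → turn +1·90°
n=1: pose=(4,0,N); sL=90/313, sR=10/41; mL=560/12833, mR=1285/12833; mL+mR=45/313 → advance +1; mR−mL=725/12833 → turn +1·90°
n=2: pose=(4,1,W); sL=45/122, sR=5/16; mL=55/976, mR=125/976; mL+mR=45/244 → advance +1; mR−mL=35/488 → turn +1·90°
n=3: pose=(3,1,S); sL=90/277, sR=2/5; mL=-104/1385, mR=329/1385; mL+mR=45/277 → advance +1; mR−mL=433/1385 → turn +1·90°
n=4: pose=(3,0,E); sL=45/173, sR=5/17; mL=-100/2941, mR=965/5882; mL+mR=45/346 → advance +1; mR−mL=1165/5882 → turn +1·90°
n=5: pose=(4,0,N); sL=90/313, sR=10/41; mL=560/12833, mR=1285/12833; mL+mR=45/313 → advance +1; mR−mL=725/12833 → turn +1·90°
n=6: pose=(4,1,W); sL=45/122, sR=5/16; mL=55/976, mR=125/976; mL+mR=45/244 → advance +1; mR−mL=35/488 → turn +1·90°
n=7: pose=(3,1,S); sL=90/277, sR=2/5; mL=-104/1385, mR=329/1385; mL+mR=45/277 → advance +1; mR−mL=433/1385 → turn +1·90°

0 45/173 5/17 -100/2941 965/5882 3 0 E
1 90/313 10/41 560/12833 1285/12833 4 0 N
2 45/122 5/16 55/976 125/976 4 1 W
3 90/277 2/5 -104/1385 329/1385 3 1 S
4 45/173 5/17 -100/2941 965/5882 3 0 E
5 90/313 10/41 560/12833 1285/12833 4 0 N
6 45/122 5/16 55/976 125/976 4 1 W
7 90/277 2/5 -104/1385 329/1385 3 1 S
final 3 0 E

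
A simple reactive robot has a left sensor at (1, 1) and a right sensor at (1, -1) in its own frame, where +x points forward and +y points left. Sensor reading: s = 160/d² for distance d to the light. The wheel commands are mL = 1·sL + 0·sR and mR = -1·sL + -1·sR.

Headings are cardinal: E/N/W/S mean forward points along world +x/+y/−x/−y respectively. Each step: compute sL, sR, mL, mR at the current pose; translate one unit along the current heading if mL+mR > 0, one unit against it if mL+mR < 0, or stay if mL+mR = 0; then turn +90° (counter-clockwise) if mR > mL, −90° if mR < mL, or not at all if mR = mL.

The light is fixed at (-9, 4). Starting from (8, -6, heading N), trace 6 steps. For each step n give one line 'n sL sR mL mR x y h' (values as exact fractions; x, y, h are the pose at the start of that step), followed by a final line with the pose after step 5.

n=0: pose=(8,-6,N); sL=160/337, sR=32/81; mL=160/337, mR=-23744/27297; mL+mR=-32/81 → advance -1; mR−mL=-36704/27297 → turn -1·90°
n=1: pose=(8,-7,E); sL=20/53, sR=40/117; mL=20/53, mR=-4460/6201; mL+mR=-40/117 → advance -1; mR−mL=-6800/6201 → turn -1·90°
n=2: pose=(7,-7,S); sL=160/433, sR=160/369; mL=160/433, mR=-128320/159777; mL+mR=-160/369 → advance -1; mR−mL=-187360/159777 → turn -1·90°
n=3: pose=(7,-6,W); sL=80/173, sR=80/153; mL=80/173, mR=-26080/26469; mL+mR=-80/153 → advance -1; mR−mL=-38320/26469 → turn -1·90°
n=4: pose=(8,-6,N); sL=160/337, sR=32/81; mL=160/337, mR=-23744/27297; mL+mR=-32/81 → advance -1; mR−mL=-36704/27297 → turn -1·90°
n=5: pose=(8,-7,E); sL=20/53, sR=40/117; mL=20/53, mR=-4460/6201; mL+mR=-40/117 → advance -1; mR−mL=-6800/6201 → turn -1·90°

0 160/337 32/81 160/337 -23744/27297 8 -6 N
1 20/53 40/117 20/53 -4460/6201 8 -7 E
2 160/433 160/369 160/433 -128320/159777 7 -7 S
3 80/173 80/153 80/173 -26080/26469 7 -6 W
4 160/337 32/81 160/337 -23744/27297 8 -6 N
5 20/53 40/117 20/53 -4460/6201 8 -7 E
final 7 -7 S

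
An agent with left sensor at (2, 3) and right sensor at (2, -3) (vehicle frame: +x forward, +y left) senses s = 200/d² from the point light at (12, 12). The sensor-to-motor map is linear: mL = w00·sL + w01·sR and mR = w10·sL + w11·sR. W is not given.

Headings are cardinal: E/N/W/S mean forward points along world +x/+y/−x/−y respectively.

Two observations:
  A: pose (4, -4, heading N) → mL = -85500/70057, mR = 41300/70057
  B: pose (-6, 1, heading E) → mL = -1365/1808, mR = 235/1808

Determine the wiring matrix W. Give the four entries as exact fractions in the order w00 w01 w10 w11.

-1/2 -1 -1/2 1

obs A: pose=(4,-4,N) → sL=200/317, sR=200/221, mL=-85500/70057, mR=41300/70057
obs B: pose=(-6,1,E) → sL=5/8, sR=50/113, mL=-1365/1808, mR=235/1808
sensor matrix S = [[200/317, 200/221], [5/8, 50/113]]; det S = -2267625/7916441
solve [mL_A; mL_B] = S·[w00; w01] and [mR_A; mR_B] = S·[w10; w11]:
  w00 = -1/2, w01 = -1, w10 = -1/2, w11 = 1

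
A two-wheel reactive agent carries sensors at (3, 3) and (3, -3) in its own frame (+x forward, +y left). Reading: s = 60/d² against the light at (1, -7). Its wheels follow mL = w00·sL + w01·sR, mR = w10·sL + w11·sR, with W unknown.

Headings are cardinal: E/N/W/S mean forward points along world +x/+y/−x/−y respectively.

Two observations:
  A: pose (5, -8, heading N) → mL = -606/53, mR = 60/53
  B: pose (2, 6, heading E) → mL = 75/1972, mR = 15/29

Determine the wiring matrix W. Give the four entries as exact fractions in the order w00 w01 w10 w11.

obs A: pose=(5,-8,N) → sL=12, sR=60/53, mL=-606/53, mR=60/53
obs B: pose=(2,6,E) → sL=15/68, sR=15/29, mL=75/1972, mR=15/29
sensor matrix S = [[12, 60/53], [15/68, 15/29]]; det S = 155655/26129
solve [mL_A; mL_B] = S·[w00; w01] and [mR_A; mR_B] = S·[w10; w11]:
  w00 = -1, w01 = 1/2, w10 = 0, w11 = 1

-1 1/2 0 1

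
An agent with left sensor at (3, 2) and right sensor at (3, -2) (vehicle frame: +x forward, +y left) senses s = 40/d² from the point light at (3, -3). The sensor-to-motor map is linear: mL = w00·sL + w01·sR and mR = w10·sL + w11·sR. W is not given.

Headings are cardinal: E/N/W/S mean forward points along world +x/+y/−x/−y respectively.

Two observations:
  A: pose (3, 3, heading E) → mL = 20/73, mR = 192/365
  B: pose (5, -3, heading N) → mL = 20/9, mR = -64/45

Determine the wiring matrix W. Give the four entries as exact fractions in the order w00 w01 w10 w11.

1/2 0 -1/2 1/2

obs A: pose=(3,3,E) → sL=40/73, sR=8/5, mL=20/73, mR=192/365
obs B: pose=(5,-3,N) → sL=40/9, sR=8/5, mL=20/9, mR=-64/45
sensor matrix S = [[40/73, 8/5], [40/9, 8/5]]; det S = -4096/657
solve [mL_A; mL_B] = S·[w00; w01] and [mR_A; mR_B] = S·[w10; w11]:
  w00 = 1/2, w01 = 0, w10 = -1/2, w11 = 1/2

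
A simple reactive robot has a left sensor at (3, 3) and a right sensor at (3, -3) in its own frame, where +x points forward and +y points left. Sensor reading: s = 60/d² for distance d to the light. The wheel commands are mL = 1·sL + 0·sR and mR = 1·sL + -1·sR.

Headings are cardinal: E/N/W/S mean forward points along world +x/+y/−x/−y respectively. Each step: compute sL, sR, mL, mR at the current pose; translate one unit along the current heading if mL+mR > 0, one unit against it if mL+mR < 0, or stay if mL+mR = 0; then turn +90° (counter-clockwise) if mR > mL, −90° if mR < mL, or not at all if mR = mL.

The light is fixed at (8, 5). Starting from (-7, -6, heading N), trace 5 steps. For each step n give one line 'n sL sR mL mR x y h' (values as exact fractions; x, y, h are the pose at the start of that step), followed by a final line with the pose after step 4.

0 15/97 15/52 15/97 -675/5044 -7 -6 N
1 60/193 60/313 60/193 7200/60409 -7 -5 E
2 6/29 30/229 6/29 504/6641 -6 -5 S
3 12/97 60/353 12/97 -1584/34241 -6 -6 W
4 15/97 15/52 15/97 -675/5044 -7 -6 N
final -7 -5 E

n=0: pose=(-7,-6,N); sL=15/97, sR=15/52; mL=15/97, mR=-675/5044; mL+mR=105/5044 → advance +1; mR−mL=-15/52 → turn -1·90°
n=1: pose=(-7,-5,E); sL=60/193, sR=60/313; mL=60/193, mR=7200/60409; mL+mR=25980/60409 → advance +1; mR−mL=-60/313 → turn -1·90°
n=2: pose=(-6,-5,S); sL=6/29, sR=30/229; mL=6/29, mR=504/6641; mL+mR=1878/6641 → advance +1; mR−mL=-30/229 → turn -1·90°
n=3: pose=(-6,-6,W); sL=12/97, sR=60/353; mL=12/97, mR=-1584/34241; mL+mR=2652/34241 → advance +1; mR−mL=-60/353 → turn -1·90°
n=4: pose=(-7,-6,N); sL=15/97, sR=15/52; mL=15/97, mR=-675/5044; mL+mR=105/5044 → advance +1; mR−mL=-15/52 → turn -1·90°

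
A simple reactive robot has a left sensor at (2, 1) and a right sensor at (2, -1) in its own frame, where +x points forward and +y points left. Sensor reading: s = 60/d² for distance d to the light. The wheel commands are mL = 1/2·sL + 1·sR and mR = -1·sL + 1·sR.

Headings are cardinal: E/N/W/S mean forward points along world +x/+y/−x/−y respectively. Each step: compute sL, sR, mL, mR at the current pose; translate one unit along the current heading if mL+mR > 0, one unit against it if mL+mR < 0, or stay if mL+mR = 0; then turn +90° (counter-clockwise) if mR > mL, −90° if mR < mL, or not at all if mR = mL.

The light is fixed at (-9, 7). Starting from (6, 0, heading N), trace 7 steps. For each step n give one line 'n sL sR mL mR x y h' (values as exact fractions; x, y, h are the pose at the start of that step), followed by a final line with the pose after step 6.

0 60/221 60/281 21690/62101 -3600/62101 6 0 N
1 30/157 30/169 7245/26533 -360/26533 6 1 E
2 60/353 60/289 29850/102017 3840/102017 7 1 S
3 3/13 15/58 141/377 21/754 7 0 W
4 60/221 60/281 21690/62101 -3600/62101 6 0 N
5 30/157 30/169 7245/26533 -360/26533 6 1 E
6 60/353 60/289 29850/102017 3840/102017 7 1 S
final 7 0 W

n=0: pose=(6,0,N); sL=60/221, sR=60/281; mL=21690/62101, mR=-3600/62101; mL+mR=18090/62101 → advance +1; mR−mL=-90/221 → turn -1·90°
n=1: pose=(6,1,E); sL=30/157, sR=30/169; mL=7245/26533, mR=-360/26533; mL+mR=6885/26533 → advance +1; mR−mL=-45/157 → turn -1·90°
n=2: pose=(7,1,S); sL=60/353, sR=60/289; mL=29850/102017, mR=3840/102017; mL+mR=33690/102017 → advance +1; mR−mL=-90/353 → turn -1·90°
n=3: pose=(7,0,W); sL=3/13, sR=15/58; mL=141/377, mR=21/754; mL+mR=303/754 → advance +1; mR−mL=-9/26 → turn -1·90°
n=4: pose=(6,0,N); sL=60/221, sR=60/281; mL=21690/62101, mR=-3600/62101; mL+mR=18090/62101 → advance +1; mR−mL=-90/221 → turn -1·90°
n=5: pose=(6,1,E); sL=30/157, sR=30/169; mL=7245/26533, mR=-360/26533; mL+mR=6885/26533 → advance +1; mR−mL=-45/157 → turn -1·90°
n=6: pose=(7,1,S); sL=60/353, sR=60/289; mL=29850/102017, mR=3840/102017; mL+mR=33690/102017 → advance +1; mR−mL=-90/353 → turn -1·90°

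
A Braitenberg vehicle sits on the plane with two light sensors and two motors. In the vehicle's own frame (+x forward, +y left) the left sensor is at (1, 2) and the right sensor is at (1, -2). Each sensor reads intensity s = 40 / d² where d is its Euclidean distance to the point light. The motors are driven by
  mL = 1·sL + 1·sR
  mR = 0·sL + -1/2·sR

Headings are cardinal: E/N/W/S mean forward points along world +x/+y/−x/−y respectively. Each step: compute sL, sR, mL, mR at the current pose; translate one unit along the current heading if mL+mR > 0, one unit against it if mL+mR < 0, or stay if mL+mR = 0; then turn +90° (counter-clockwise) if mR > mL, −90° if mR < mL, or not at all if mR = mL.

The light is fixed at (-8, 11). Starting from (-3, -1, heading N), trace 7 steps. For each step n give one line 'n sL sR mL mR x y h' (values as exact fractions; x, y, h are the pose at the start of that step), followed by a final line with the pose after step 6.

n=0: pose=(-3,-1,N); sL=4/13, sR=4/17; mL=120/221, mR=-2/17; mL+mR=94/221 → advance +1; mR−mL=-146/221 → turn -1·90°
n=1: pose=(-3,0,E); sL=40/117, sR=8/41; mL=2576/4797, mR=-4/41; mL+mR=2108/4797 → advance +1; mR−mL=-3044/4797 → turn -1·90°
n=2: pose=(-2,0,S); sL=5/26, sR=1/4; mL=23/52, mR=-1/8; mL+mR=33/104 → advance +1; mR−mL=-59/104 → turn -1·90°
n=3: pose=(-2,-1,W); sL=40/221, sR=8/25; mL=2768/5525, mR=-4/25; mL+mR=1884/5525 → advance +1; mR−mL=-3652/5525 → turn -1·90°
n=4: pose=(-3,-1,N); sL=4/13, sR=4/17; mL=120/221, mR=-2/17; mL+mR=94/221 → advance +1; mR−mL=-146/221 → turn -1·90°
n=5: pose=(-3,0,E); sL=40/117, sR=8/41; mL=2576/4797, mR=-4/41; mL+mR=2108/4797 → advance +1; mR−mL=-3044/4797 → turn -1·90°
n=6: pose=(-2,0,S); sL=5/26, sR=1/4; mL=23/52, mR=-1/8; mL+mR=33/104 → advance +1; mR−mL=-59/104 → turn -1·90°

0 4/13 4/17 120/221 -2/17 -3 -1 N
1 40/117 8/41 2576/4797 -4/41 -3 0 E
2 5/26 1/4 23/52 -1/8 -2 0 S
3 40/221 8/25 2768/5525 -4/25 -2 -1 W
4 4/13 4/17 120/221 -2/17 -3 -1 N
5 40/117 8/41 2576/4797 -4/41 -3 0 E
6 5/26 1/4 23/52 -1/8 -2 0 S
final -2 -1 W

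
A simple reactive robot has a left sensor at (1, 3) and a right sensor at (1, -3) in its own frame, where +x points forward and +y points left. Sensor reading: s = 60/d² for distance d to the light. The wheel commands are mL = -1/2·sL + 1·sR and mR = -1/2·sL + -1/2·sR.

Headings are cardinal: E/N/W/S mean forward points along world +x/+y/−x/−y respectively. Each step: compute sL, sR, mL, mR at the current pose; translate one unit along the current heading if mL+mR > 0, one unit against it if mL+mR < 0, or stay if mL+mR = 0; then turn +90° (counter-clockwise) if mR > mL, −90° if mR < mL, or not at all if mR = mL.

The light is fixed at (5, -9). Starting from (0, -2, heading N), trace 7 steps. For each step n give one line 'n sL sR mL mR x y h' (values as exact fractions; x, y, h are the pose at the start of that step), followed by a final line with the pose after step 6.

0 15/32 15/17 705/1088 -735/1088 0 -2 N
1 60/97 12/5 1014/485 -732/485 0 -3 E
2 30/13 30/37 -165/481 -750/481 1 -3 S
3 60/41 12/25 -258/1025 -996/1025 1 -2 W
4 3/5 15/16 51/80 -123/160 2 -2 N
5 12/17 60/13 942/221 -588/221 2 -3 E
6 30/13 6/5 3/65 -114/65 3 -3 S
final 3 -2 W

n=0: pose=(0,-2,N); sL=15/32, sR=15/17; mL=705/1088, mR=-735/1088; mL+mR=-15/544 → advance -1; mR−mL=-45/34 → turn -1·90°
n=1: pose=(0,-3,E); sL=60/97, sR=12/5; mL=1014/485, mR=-732/485; mL+mR=282/485 → advance +1; mR−mL=-18/5 → turn -1·90°
n=2: pose=(1,-3,S); sL=30/13, sR=30/37; mL=-165/481, mR=-750/481; mL+mR=-915/481 → advance -1; mR−mL=-45/37 → turn -1·90°
n=3: pose=(1,-2,W); sL=60/41, sR=12/25; mL=-258/1025, mR=-996/1025; mL+mR=-1254/1025 → advance -1; mR−mL=-18/25 → turn -1·90°
n=4: pose=(2,-2,N); sL=3/5, sR=15/16; mL=51/80, mR=-123/160; mL+mR=-21/160 → advance -1; mR−mL=-45/32 → turn -1·90°
n=5: pose=(2,-3,E); sL=12/17, sR=60/13; mL=942/221, mR=-588/221; mL+mR=354/221 → advance +1; mR−mL=-90/13 → turn -1·90°
n=6: pose=(3,-3,S); sL=30/13, sR=6/5; mL=3/65, mR=-114/65; mL+mR=-111/65 → advance -1; mR−mL=-9/5 → turn -1·90°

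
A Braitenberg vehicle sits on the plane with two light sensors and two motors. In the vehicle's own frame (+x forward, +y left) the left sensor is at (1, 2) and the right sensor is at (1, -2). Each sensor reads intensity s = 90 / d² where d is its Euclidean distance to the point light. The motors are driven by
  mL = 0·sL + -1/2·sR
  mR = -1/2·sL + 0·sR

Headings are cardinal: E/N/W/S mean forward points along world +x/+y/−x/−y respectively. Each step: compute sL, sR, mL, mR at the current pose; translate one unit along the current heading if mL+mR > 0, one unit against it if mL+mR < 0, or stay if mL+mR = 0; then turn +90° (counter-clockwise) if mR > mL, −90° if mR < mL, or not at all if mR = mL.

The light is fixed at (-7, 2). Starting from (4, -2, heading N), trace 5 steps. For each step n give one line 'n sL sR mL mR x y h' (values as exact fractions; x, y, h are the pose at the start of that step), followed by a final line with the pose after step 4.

0 1 45/89 -45/178 -1/2 4 -2 N
1 10/17 90/193 -45/193 -5/17 4 -3 E
2 1/2 9/10 -9/20 -1/4 3 -3 S
3 18/25 90/157 -45/157 -9/25 3 -2 E
4 45/73 45/37 -45/74 -45/146 2 -2 S
final 2 -1 E

n=0: pose=(4,-2,N); sL=1, sR=45/89; mL=-45/178, mR=-1/2; mL+mR=-67/89 → advance -1; mR−mL=-22/89 → turn -1·90°
n=1: pose=(4,-3,E); sL=10/17, sR=90/193; mL=-45/193, mR=-5/17; mL+mR=-1730/3281 → advance -1; mR−mL=-200/3281 → turn -1·90°
n=2: pose=(3,-3,S); sL=1/2, sR=9/10; mL=-9/20, mR=-1/4; mL+mR=-7/10 → advance -1; mR−mL=1/5 → turn +1·90°
n=3: pose=(3,-2,E); sL=18/25, sR=90/157; mL=-45/157, mR=-9/25; mL+mR=-2538/3925 → advance -1; mR−mL=-288/3925 → turn -1·90°
n=4: pose=(2,-2,S); sL=45/73, sR=45/37; mL=-45/74, mR=-45/146; mL+mR=-2475/2701 → advance -1; mR−mL=810/2701 → turn +1·90°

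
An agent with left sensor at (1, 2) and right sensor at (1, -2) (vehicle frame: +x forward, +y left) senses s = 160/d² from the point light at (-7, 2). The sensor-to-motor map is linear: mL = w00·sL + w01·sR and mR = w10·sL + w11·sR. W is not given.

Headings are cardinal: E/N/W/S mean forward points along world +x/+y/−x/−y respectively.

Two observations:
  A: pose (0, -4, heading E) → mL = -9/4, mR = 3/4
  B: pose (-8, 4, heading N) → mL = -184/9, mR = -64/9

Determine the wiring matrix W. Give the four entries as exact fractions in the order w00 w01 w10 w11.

obs A: pose=(0,-4,E) → sL=2, sR=5/4, mL=-9/4, mR=3/4
obs B: pose=(-8,4,N) → sL=80/9, sR=16, mL=-184/9, mR=-64/9
sensor matrix S = [[2, 5/4], [80/9, 16]]; det S = 188/9
solve [mL_A; mL_B] = S·[w00; w01] and [mR_A; mR_B] = S·[w10; w11]:
  w00 = -1/2, w01 = -1, w10 = 1, w11 = -1

-1/2 -1 1 -1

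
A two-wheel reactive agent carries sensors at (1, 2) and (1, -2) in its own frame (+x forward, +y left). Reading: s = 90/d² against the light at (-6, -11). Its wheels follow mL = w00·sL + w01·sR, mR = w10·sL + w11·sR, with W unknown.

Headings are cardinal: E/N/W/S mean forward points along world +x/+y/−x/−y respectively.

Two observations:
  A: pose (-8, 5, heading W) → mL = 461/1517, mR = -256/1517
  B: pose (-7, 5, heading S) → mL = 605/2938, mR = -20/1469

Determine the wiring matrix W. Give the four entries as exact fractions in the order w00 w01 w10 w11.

1 -1/2 -1 1

obs A: pose=(-8,5,W) → sL=18/41, sR=10/37, mL=461/1517, mR=-256/1517
obs B: pose=(-7,5,S) → sL=45/113, sR=5/13, mL=605/2938, mR=-20/1469
sensor matrix S = [[18/41, 10/37], [45/113, 5/13]]; det S = 136440/2228473
solve [mL_A; mL_B] = S·[w00; w01] and [mR_A; mR_B] = S·[w10; w11]:
  w00 = 1, w01 = -1/2, w10 = -1, w11 = 1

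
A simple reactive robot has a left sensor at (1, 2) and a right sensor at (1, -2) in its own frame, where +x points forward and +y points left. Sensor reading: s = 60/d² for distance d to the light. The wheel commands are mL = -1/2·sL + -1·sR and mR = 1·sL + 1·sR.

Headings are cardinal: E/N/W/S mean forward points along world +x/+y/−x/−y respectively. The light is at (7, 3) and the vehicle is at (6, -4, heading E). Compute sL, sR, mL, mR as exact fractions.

left sensor world pos  = (7, -2); dL² = 25
right sensor world pos = (7, -6); dR² = 81
sL = 60/25 = 12/5
sR = 60/81 = 20/27
mL = -1/2·sL + -1·sR = -262/135
mR = 1·sL + 1·sR = 424/135

12/5 20/27 -262/135 424/135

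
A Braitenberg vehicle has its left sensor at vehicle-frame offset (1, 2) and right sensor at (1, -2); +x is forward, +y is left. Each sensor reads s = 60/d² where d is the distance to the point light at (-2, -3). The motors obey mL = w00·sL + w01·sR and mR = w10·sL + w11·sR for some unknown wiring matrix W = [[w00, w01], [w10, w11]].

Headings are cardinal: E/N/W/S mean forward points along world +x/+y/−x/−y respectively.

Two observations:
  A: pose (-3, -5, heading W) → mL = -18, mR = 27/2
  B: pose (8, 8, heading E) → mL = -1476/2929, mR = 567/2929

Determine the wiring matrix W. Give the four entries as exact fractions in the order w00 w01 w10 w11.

obs A: pose=(-3,-5,W) → sL=3, sR=15, mL=-18, mR=27/2
obs B: pose=(8,8,E) → sL=6/29, sR=30/101, mL=-1476/2929, mR=567/2929
sensor matrix S = [[3, 15], [6/29, 30/101]]; det S = -6480/2929
solve [mL_A; mL_B] = S·[w00; w01] and [mR_A; mR_B] = S·[w10; w11]:
  w00 = -1, w01 = -1, w10 = -1/2, w11 = 1

-1 -1 -1/2 1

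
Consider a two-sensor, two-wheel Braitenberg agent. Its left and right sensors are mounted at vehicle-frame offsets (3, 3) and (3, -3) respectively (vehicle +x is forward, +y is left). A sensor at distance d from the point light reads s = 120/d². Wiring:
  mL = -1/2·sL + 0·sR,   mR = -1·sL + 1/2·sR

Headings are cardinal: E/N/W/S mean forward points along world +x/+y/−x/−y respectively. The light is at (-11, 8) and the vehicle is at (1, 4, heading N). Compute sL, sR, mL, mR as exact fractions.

60/41 60/113 -30/41 -5550/4633

left sensor world pos  = (-2, 7); dL² = 82
right sensor world pos = (4, 7); dR² = 226
sL = 120/82 = 60/41
sR = 120/226 = 60/113
mL = -1/2·sL + 0·sR = -30/41
mR = -1·sL + 1/2·sR = -5550/4633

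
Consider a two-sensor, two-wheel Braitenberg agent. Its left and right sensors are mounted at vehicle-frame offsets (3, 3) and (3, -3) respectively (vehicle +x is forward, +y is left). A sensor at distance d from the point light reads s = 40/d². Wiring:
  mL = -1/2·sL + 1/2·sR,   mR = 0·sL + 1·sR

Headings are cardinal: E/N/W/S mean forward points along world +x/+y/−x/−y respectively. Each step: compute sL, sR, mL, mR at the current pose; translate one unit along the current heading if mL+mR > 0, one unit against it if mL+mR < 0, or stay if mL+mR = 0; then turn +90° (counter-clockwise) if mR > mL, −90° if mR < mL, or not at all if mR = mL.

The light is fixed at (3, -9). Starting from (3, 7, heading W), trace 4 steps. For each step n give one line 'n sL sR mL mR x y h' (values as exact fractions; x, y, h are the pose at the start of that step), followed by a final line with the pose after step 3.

n=0: pose=(3,7,W); sL=20/89, sR=4/37; mL=-192/3293, mR=4/37; mL+mR=164/3293 → advance +1; mR−mL=548/3293 → turn +1·90°
n=1: pose=(2,7,S); sL=40/173, sR=8/37; mL=-48/6401, mR=8/37; mL+mR=1336/6401 → advance +1; mR−mL=1432/6401 → turn +1·90°
n=2: pose=(2,6,E); sL=5/41, sR=10/37; mL=225/3034, mR=10/37; mL+mR=1045/3034 → advance +1; mR−mL=595/3034 → turn +1·90°
n=3: pose=(3,6,N); sL=40/333, sR=40/333; mL=0, mR=40/333; mL+mR=40/333 → advance +1; mR−mL=40/333 → turn +1·90°

0 20/89 4/37 -192/3293 4/37 3 7 W
1 40/173 8/37 -48/6401 8/37 2 7 S
2 5/41 10/37 225/3034 10/37 2 6 E
3 40/333 40/333 0 40/333 3 6 N
final 3 7 W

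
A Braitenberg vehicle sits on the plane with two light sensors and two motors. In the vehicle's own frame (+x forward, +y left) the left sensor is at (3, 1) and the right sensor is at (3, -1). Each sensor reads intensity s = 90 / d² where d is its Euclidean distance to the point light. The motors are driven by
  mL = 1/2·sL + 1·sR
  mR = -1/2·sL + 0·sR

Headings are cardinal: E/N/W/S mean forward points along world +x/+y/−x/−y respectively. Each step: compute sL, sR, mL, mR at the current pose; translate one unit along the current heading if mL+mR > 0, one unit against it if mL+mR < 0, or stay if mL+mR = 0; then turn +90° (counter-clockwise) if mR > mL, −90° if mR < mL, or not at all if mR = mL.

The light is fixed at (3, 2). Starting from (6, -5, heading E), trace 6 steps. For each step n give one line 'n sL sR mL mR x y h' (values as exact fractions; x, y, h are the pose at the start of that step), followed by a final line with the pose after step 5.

0 5/4 9/10 61/40 -5/8 6 -5 E
1 18/25 90/109 3231/2725 -9/25 7 -5 S
2 45/41 9/5 963/410 -45/82 7 -6 W
3 90/29 90/41 4455/1189 -45/29 6 -6 N
4 5/4 9/10 61/40 -5/8 6 -5 E
5 18/25 90/109 3231/2725 -9/25 7 -5 S
final 7 -6 W

n=0: pose=(6,-5,E); sL=5/4, sR=9/10; mL=61/40, mR=-5/8; mL+mR=9/10 → advance +1; mR−mL=-43/20 → turn -1·90°
n=1: pose=(7,-5,S); sL=18/25, sR=90/109; mL=3231/2725, mR=-9/25; mL+mR=90/109 → advance +1; mR−mL=-4212/2725 → turn -1·90°
n=2: pose=(7,-6,W); sL=45/41, sR=9/5; mL=963/410, mR=-45/82; mL+mR=9/5 → advance +1; mR−mL=-594/205 → turn -1·90°
n=3: pose=(6,-6,N); sL=90/29, sR=90/41; mL=4455/1189, mR=-45/29; mL+mR=90/41 → advance +1; mR−mL=-6300/1189 → turn -1·90°
n=4: pose=(6,-5,E); sL=5/4, sR=9/10; mL=61/40, mR=-5/8; mL+mR=9/10 → advance +1; mR−mL=-43/20 → turn -1·90°
n=5: pose=(7,-5,S); sL=18/25, sR=90/109; mL=3231/2725, mR=-9/25; mL+mR=90/109 → advance +1; mR−mL=-4212/2725 → turn -1·90°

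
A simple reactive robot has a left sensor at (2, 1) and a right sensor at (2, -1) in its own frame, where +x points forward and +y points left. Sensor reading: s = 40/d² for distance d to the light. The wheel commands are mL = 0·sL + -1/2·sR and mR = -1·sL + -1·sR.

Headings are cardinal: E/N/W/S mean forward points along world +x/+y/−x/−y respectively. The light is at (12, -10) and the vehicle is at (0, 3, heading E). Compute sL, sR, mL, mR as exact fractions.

left sensor world pos  = (2, 4); dL² = 296
right sensor world pos = (2, 2); dR² = 244
sL = 40/296 = 5/37
sR = 40/244 = 10/61
mL = 0·sL + -1/2·sR = -5/61
mR = -1·sL + -1·sR = -675/2257

5/37 10/61 -5/61 -675/2257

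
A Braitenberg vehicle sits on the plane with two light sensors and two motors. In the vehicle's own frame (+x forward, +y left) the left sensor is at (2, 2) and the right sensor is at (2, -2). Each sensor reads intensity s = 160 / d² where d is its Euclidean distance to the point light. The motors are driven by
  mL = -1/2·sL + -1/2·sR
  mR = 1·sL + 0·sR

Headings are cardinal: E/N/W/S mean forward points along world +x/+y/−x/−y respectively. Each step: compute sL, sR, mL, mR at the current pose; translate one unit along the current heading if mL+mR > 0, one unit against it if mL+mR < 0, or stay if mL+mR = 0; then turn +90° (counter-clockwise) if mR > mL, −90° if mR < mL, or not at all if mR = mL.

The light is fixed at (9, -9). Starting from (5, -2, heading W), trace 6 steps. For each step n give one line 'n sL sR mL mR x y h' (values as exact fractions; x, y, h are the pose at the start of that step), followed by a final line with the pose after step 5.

n=0: pose=(5,-2,W); sL=160/61, sR=160/117; mL=-14240/7137, mR=160/61; mL+mR=4480/7137 → advance +1; mR−mL=32960/7137 → turn +1·90°
n=1: pose=(4,-2,S); sL=80/17, sR=80/37; mL=-2160/629, mR=80/17; mL+mR=800/629 → advance +1; mR−mL=5120/629 → turn +1·90°
n=2: pose=(4,-3,E); sL=160/73, sR=32/5; mL=-1568/365, mR=160/73; mL+mR=-768/365 → advance -1; mR−mL=2368/365 → turn +1·90°
n=3: pose=(3,-3,N); sL=5/4, sR=2; mL=-13/8, mR=5/4; mL+mR=-3/8 → advance -1; mR−mL=23/8 → turn +1·90°
n=4: pose=(3,-4,W); sL=160/73, sR=160/113; mL=-14880/8249, mR=160/73; mL+mR=3200/8249 → advance +1; mR−mL=32960/8249 → turn +1·90°
n=5: pose=(2,-4,S); sL=80/17, sR=16/9; mL=-496/153, mR=80/17; mL+mR=224/153 → advance +1; mR−mL=1216/153 → turn +1·90°

0 160/61 160/117 -14240/7137 160/61 5 -2 W
1 80/17 80/37 -2160/629 80/17 4 -2 S
2 160/73 32/5 -1568/365 160/73 4 -3 E
3 5/4 2 -13/8 5/4 3 -3 N
4 160/73 160/113 -14880/8249 160/73 3 -4 W
5 80/17 16/9 -496/153 80/17 2 -4 S
final 2 -5 E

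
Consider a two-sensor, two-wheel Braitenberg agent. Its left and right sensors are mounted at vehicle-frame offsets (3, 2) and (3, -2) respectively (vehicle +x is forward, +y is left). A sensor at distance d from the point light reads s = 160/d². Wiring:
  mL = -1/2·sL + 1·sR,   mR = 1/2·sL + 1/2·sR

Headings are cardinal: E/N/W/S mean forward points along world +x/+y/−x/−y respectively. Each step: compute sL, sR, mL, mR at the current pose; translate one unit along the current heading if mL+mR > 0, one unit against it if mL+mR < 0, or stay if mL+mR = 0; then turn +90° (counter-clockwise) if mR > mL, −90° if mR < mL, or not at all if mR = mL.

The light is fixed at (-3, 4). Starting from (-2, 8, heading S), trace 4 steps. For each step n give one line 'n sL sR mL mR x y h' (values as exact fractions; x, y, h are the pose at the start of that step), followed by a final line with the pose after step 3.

0 16 80 72 48 -2 8 S
1 32 160/29 -304/29 544/29 -2 7 W
2 40 40 20 40 -3 7 S
3 32/5 160/9 656/45 544/45 -3 6 E
final -2 6 S

n=0: pose=(-2,8,S); sL=16, sR=80; mL=72, mR=48; mL+mR=120 → advance +1; mR−mL=-24 → turn -1·90°
n=1: pose=(-2,7,W); sL=32, sR=160/29; mL=-304/29, mR=544/29; mL+mR=240/29 → advance +1; mR−mL=848/29 → turn +1·90°
n=2: pose=(-3,7,S); sL=40, sR=40; mL=20, mR=40; mL+mR=60 → advance +1; mR−mL=20 → turn +1·90°
n=3: pose=(-3,6,E); sL=32/5, sR=160/9; mL=656/45, mR=544/45; mL+mR=80/3 → advance +1; mR−mL=-112/45 → turn -1·90°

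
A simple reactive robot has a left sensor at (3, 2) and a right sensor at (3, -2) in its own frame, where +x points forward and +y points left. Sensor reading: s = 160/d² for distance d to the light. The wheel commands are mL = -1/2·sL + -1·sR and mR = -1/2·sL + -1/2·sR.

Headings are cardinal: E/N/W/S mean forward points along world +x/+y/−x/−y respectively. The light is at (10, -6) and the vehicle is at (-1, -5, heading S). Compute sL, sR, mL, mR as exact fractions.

left sensor world pos  = (1, -8); dL² = 85
right sensor world pos = (-3, -8); dR² = 173
sL = 160/85 = 32/17
sR = 160/173 = 160/173
mL = -1/2·sL + -1·sR = -5488/2941
mR = -1/2·sL + -1/2·sR = -4128/2941

32/17 160/173 -5488/2941 -4128/2941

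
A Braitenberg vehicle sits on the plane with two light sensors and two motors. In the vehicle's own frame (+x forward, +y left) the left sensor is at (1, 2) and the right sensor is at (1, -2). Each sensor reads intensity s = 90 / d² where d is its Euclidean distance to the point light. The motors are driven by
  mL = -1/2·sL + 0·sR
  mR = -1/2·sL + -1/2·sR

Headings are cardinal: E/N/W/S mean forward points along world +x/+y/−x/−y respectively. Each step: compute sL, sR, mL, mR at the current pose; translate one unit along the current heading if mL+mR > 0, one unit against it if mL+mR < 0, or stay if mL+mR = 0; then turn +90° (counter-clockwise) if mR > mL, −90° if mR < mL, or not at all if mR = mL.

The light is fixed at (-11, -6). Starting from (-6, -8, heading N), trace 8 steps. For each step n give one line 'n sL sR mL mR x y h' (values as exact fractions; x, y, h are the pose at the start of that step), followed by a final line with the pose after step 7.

n=0: pose=(-6,-8,N); sL=9, sR=9/5; mL=-9/2, mR=-27/5; mL+mR=-99/10 → advance -1; mR−mL=-9/10 → turn -1·90°
n=1: pose=(-6,-9,E); sL=90/37, sR=90/61; mL=-45/37, mR=-4410/2257; mL+mR=-7155/2257 → advance -1; mR−mL=-45/61 → turn -1·90°
n=2: pose=(-7,-9,S); sL=45/26, sR=9/2; mL=-45/52, mR=-81/26; mL+mR=-207/52 → advance -1; mR−mL=-9/4 → turn -1·90°
n=3: pose=(-7,-8,W); sL=18/5, sR=10; mL=-9/5, mR=-34/5; mL+mR=-43/5 → advance -1; mR−mL=-5 → turn -1·90°
n=4: pose=(-6,-8,N); sL=9, sR=9/5; mL=-9/2, mR=-27/5; mL+mR=-99/10 → advance -1; mR−mL=-9/10 → turn -1·90°
n=5: pose=(-6,-9,E); sL=90/37, sR=90/61; mL=-45/37, mR=-4410/2257; mL+mR=-7155/2257 → advance -1; mR−mL=-45/61 → turn -1·90°
n=6: pose=(-7,-9,S); sL=45/26, sR=9/2; mL=-45/52, mR=-81/26; mL+mR=-207/52 → advance -1; mR−mL=-9/4 → turn -1·90°
n=7: pose=(-7,-8,W); sL=18/5, sR=10; mL=-9/5, mR=-34/5; mL+mR=-43/5 → advance -1; mR−mL=-5 → turn -1·90°

0 9 9/5 -9/2 -27/5 -6 -8 N
1 90/37 90/61 -45/37 -4410/2257 -6 -9 E
2 45/26 9/2 -45/52 -81/26 -7 -9 S
3 18/5 10 -9/5 -34/5 -7 -8 W
4 9 9/5 -9/2 -27/5 -6 -8 N
5 90/37 90/61 -45/37 -4410/2257 -6 -9 E
6 45/26 9/2 -45/52 -81/26 -7 -9 S
7 18/5 10 -9/5 -34/5 -7 -8 W
final -6 -8 N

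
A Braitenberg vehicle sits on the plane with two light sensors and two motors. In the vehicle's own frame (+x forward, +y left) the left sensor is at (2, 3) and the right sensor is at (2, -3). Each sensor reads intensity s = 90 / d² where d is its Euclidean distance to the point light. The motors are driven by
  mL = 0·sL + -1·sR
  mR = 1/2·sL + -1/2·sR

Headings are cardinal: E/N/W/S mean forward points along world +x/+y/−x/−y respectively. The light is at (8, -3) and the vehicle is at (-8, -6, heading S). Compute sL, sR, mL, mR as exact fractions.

left sensor world pos  = (-5, -8); dL² = 194
right sensor world pos = (-11, -8); dR² = 386
sL = 90/194 = 45/97
sR = 90/386 = 45/193
mL = 0·sL + -1·sR = -45/193
mR = 1/2·sL + -1/2·sR = 2160/18721

45/97 45/193 -45/193 2160/18721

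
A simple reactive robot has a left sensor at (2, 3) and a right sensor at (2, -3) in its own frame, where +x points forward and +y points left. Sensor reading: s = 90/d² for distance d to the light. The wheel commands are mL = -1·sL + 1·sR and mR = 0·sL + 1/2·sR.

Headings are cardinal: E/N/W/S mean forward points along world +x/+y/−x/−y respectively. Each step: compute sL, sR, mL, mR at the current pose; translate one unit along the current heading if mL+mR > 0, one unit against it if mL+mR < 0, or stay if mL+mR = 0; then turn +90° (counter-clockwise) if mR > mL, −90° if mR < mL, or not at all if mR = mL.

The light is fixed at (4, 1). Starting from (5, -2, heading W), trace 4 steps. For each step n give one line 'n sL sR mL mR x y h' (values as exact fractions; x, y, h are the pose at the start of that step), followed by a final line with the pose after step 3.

0 90/37 90 3240/37 45 5 -2 W
1 9 9 0 9/2 4 -2 N
2 90/29 18 432/29 9 4 -1 W
3 45/8 45/2 135/8 45/4 3 -1 N
final 3 0 E

n=0: pose=(5,-2,W); sL=90/37, sR=90; mL=3240/37, mR=45; mL+mR=4905/37 → advance +1; mR−mL=-1575/37 → turn -1·90°
n=1: pose=(4,-2,N); sL=9, sR=9; mL=0, mR=9/2; mL+mR=9/2 → advance +1; mR−mL=9/2 → turn +1·90°
n=2: pose=(4,-1,W); sL=90/29, sR=18; mL=432/29, mR=9; mL+mR=693/29 → advance +1; mR−mL=-171/29 → turn -1·90°
n=3: pose=(3,-1,N); sL=45/8, sR=45/2; mL=135/8, mR=45/4; mL+mR=225/8 → advance +1; mR−mL=-45/8 → turn -1·90°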